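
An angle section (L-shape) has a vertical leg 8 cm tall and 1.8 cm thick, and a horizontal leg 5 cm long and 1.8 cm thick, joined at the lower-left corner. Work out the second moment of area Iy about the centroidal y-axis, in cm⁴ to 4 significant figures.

Split into non-overlapping primitives; take the origin at the lower-left of the bounding box.
Vertical leg: 1.8 × 8, A = 14.4 cm², x = 0.9 cm, Ī = 3.888 cm⁴.
Horizontal leg (remainder): 3.2 × 1.8, A = 5.76 cm², x = 3.4 cm, Ī = 4.9152 cm⁴.
Centroid: x̄ = ΣA·x / ΣA = 1.61429 cm.
Transfer each piece to the centroidal y-axis using Ī + A·d² with d = x − 1.61429:
  vertical leg: d = -0.714286 cm → contributes +11.2349 cm⁴
  horizontal leg (remainder): d = 1.78571 cm → contributes +23.2825 cm⁴
Total I = 34.5175 cm⁴.

Iy ≈ 34.52 cm⁴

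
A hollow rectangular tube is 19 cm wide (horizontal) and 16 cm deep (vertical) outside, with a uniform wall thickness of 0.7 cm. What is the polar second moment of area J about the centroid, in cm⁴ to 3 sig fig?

J ≈ 4430 cm⁴

Split into non-overlapping primitives; take the origin at the lower-left of the bounding box.
Outer rectangle: 19 × 16, A = 304 cm², y = 8 cm, Ī = 6485.3 cm⁴.
Inner void (subtracted): 17.6 × 14.6, A = 256.96 cm², y = 8 cm, Ī = 4564.5 cm⁴.
By symmetry the centroid is at mid-height, ȳ = 8 cm.
All pieces are centred on the centroidal x-axis, so I = ΣĪ (holes subtracted) = 1920.9 cm⁴.
Repeating about the centroidal y-axis gives I_y = 2512.3 cm⁴.
Polar second moment: J = I_x + I_y = 4433.2 cm⁴.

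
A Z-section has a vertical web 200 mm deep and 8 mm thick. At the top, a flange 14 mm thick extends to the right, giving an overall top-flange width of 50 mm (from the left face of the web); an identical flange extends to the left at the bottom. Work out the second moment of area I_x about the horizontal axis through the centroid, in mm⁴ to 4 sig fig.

Break the section into simple shapes (no overlaps), measuring from the bottom-left corner of the bounding box.
Web: 8 × 200, A = 1 600 mm², y = 100 mm, Ī = 5 333 333 mm⁴.
Top flange (beyond web): 42 × 14, A = 588 mm², y = 193 mm, Ī = 9 604 mm⁴.
Bottom flange (beyond web): 42 × 14, A = 588 mm², y = 7 mm, Ī = 9 604 mm⁴.
Centroid: ȳ = ΣA·y / ΣA = 100 mm.
Transfer each piece to the horizontal axis through the centroid using Ī + A·d² with d = y − 100:
  web: d = 0 mm → contributes +5 333 333 mm⁴
  top flange (beyond web): d = 93 mm → contributes +5 095 216 mm⁴
  bottom flange (beyond web): d = -93 mm → contributes +5 095 216 mm⁴
Total I = 15 523 765 mm⁴.

I_x ≈ 1.552 × 10⁷ mm⁴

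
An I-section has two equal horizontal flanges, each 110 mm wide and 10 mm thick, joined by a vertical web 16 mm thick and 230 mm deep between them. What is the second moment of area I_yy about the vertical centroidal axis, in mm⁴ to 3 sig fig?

I_yy ≈ 2.30 × 10⁶ mm⁴

Break the section into simple shapes (no overlaps), measuring from the bottom-left corner of the bounding box.
Bottom flange: 110 × 10, A = 1 100 mm², x = 55 mm, Ī = 1 109 167 mm⁴.
Web: 16 × 230, A = 3 680 mm², x = 55 mm, Ī = 78 507 mm⁴.
Top flange: 110 × 10, A = 1 100 mm², x = 55 mm, Ī = 1 109 167 mm⁴.
By symmetry the centroid is at mid-width, x̄ = 55 mm.
All pieces are centred on the vertical centroidal axis, so I = ΣĪ = 2 296 840 mm⁴.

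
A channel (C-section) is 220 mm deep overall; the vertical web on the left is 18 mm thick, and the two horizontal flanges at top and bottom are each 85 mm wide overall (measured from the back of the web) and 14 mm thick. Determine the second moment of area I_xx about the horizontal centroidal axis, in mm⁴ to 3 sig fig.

I_xx ≈ 3.59 × 10⁷ mm⁴

Decompose the section into non-overlapping parts with the origin at the bottom-left of its bounding rectangle.
Web: 18 × 220, A = 3 960 mm², y = 110 mm, Ī = 15 972 000 mm⁴.
Top flange (beyond web): 67 × 14, A = 938 mm², y = 213 mm, Ī = 15 321 mm⁴.
Bottom flange (beyond web): 67 × 14, A = 938 mm², y = 7 mm, Ī = 15 321 mm⁴.
By symmetry the centroid is at mid-height, ȳ = 110 mm.
Transfer each piece to the horizontal centroidal axis using Ī + A·d² with d = y − 110:
  web: d = 0 mm → contributes +15 972 000 mm⁴
  top flange (beyond web): d = 103 mm → contributes +9 966 563 mm⁴
  bottom flange (beyond web): d = -103 mm → contributes +9 966 563 mm⁴
Total I = 35 905 125 mm⁴.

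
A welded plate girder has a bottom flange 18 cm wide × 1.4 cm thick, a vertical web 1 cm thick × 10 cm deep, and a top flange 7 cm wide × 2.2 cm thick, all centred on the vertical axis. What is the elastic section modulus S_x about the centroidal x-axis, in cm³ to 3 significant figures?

Break the section into simple shapes (no overlaps), measuring from the bottom-left corner of the bounding box.
Bottom plate: 18 × 1.4, A = 25.2 cm², y = 0.7 cm, Ī = 4.116 cm⁴.
Web plate: 1 × 10, A = 10 cm², y = 6.4 cm, Ī = 83.333 cm⁴.
Top plate: 7 × 2.2, A = 15.4 cm², y = 12.5 cm, Ī = 6.2113 cm⁴.
Centroid: ȳ = ΣA·y / ΣA = 5.4178 cm.
Transfer each piece to the centroidal x-axis using Ī + A·d² with d = y − 5.4178:
  bottom plate: d = -4.7178 cm → contributes +565.01 cm⁴
  web plate: d = 0.98221 cm → contributes +92.981 cm⁴
  top plate: d = 7.0822 cm → contributes +778.64 cm⁴
Total I = 1436.6 cm⁴.
Extreme fibre distance c = 8.1822 cm; S = I/c = 175.58 cm³.

S_x ≈ 176 cm³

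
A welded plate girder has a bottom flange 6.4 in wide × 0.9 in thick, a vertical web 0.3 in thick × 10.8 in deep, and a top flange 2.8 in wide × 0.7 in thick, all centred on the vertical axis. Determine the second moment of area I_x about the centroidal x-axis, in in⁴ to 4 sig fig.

Break the section into simple shapes (no overlaps), measuring from the bottom-left corner of the bounding box.
Bottom plate: 6.4 × 0.9, A = 5.76 in², y = 0.45 in, Ī = 0.3888 in⁴.
Web plate: 0.3 × 10.8, A = 3.24 in², y = 6.3 in, Ī = 31.4928 in⁴.
Top plate: 2.8 × 0.7, A = 1.96 in², y = 12.05 in, Ī = 0.0800333 in⁴.
Centroid: ȳ = ΣA·y / ΣA = 4.25383 in.
Transfer each piece to the centroidal x-axis using Ī + A·d² with d = y − 4.25383:
  bottom plate: d = -3.80383 in → contributes +83.731 in⁴
  web plate: d = 2.04617 in → contributes +45.058 in⁴
  top plate: d = 7.79617 in → contributes +119.209 in⁴
Total I = 247.998 in⁴.

I_x ≈ 248.0 in⁴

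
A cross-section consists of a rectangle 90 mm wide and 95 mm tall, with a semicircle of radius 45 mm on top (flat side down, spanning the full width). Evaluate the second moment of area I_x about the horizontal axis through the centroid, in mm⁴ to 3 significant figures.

Treat the section as a set of non-overlapping primitives; coordinates are from the bounding-box lower-left.
Rectangular body: 90 × 95, A = 8 550 mm², y = 47.5 mm, Ī = 6 430 313 mm⁴.
Semicircular cap: semicircle r = 45, A = 3180.9 mm², y = 114.1 mm, Ī = 450 072 mm⁴.
Centroid: ȳ = ΣA·y / ΣA = 65.558 mm.
Transfer each piece to the horizontal axis through the centroid using Ī + A·d² with d = y − 65.558:
  rectangular body: d = -18.058 mm → contributes +9 218 527 mm⁴
  semicircular cap: d = 48.54 mm → contributes +7 944 653 mm⁴
Total I = 17 163 180 mm⁴.

I_x ≈ 1.72 × 10⁷ mm⁴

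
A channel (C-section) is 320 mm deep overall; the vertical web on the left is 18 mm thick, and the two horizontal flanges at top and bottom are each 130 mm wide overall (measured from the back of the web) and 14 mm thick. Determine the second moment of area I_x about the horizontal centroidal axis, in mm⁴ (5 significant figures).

Decompose the section into non-overlapping parts with the origin at the bottom-left of its bounding rectangle.
Web: 18 × 320, A = 5 760 mm², y = 160 mm, Ī = 49 152 000 mm⁴.
Top flange (beyond web): 112 × 14, A = 1 568 mm², y = 313 mm, Ī = 25610.67 mm⁴.
Bottom flange (beyond web): 112 × 14, A = 1 568 mm², y = 7 mm, Ī = 25610.67 mm⁴.
By symmetry the centroid is at mid-height, ȳ = 160 mm.
Transfer each piece to the horizontal centroidal axis using Ī + A·d² with d = y − 160:
  web: d = 0 mm → contributes +49 152 000 mm⁴
  top flange (beyond web): d = 153 mm → contributes +36 730 923 mm⁴
  bottom flange (beyond web): d = -153 mm → contributes +36 730 923 mm⁴
Total I = 122 613 845 mm⁴.

I_x ≈ 1.2261 × 10⁸ mm⁴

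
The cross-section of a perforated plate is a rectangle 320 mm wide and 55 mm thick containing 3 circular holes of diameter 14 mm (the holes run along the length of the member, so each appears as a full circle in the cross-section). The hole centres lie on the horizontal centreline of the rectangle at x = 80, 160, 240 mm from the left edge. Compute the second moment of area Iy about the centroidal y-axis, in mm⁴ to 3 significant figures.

Decompose the section into non-overlapping parts with the origin at the bottom-left of its bounding rectangle.
Plate: 320 × 55, A = 17 600 mm², x = 160 mm, Ī = 150 186 667 mm⁴.
Hole 1 (subtracted): ⌀14, A = 153.94 mm², x = 80 mm, Ī = 1885.7 mm⁴.
Hole 2 (subtracted): ⌀14, A = 153.94 mm², x = 160 mm, Ī = 1885.7 mm⁴.
Hole 3 (subtracted): ⌀14, A = 153.94 mm², x = 240 mm, Ī = 1885.7 mm⁴.
By symmetry the centroid is at mid-width, x̄ = 160 mm.
Transfer each piece to the centroidal y-axis using Ī + A·d² with d = x − 160:
  plate: d = 0 mm → contributes +150 186 667 mm⁴
  hole 1: d = -80 mm → contributes −987 089 mm⁴
  hole 2: d = 0 mm → contributes −1885.7 mm⁴
  hole 3: d = 80 mm → contributes −987 089 mm⁴
Total I = 148 210 603 mm⁴.

Iy ≈ 1.48 × 10⁸ mm⁴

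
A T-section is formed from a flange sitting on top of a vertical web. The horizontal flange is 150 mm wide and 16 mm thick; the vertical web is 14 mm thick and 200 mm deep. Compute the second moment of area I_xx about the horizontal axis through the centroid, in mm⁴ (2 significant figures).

I_xx ≈ 2.4 × 10⁷ mm⁴

Split into non-overlapping primitives; take the origin at the lower-left of the bounding box.
Flange: 150 × 16, A = 2 400 mm², y = 208 mm, Ī = 51 200 mm⁴.
Web: 14 × 200, A = 2 800 mm², y = 100 mm, Ī = 9 333 333 mm⁴.
Centroid: ȳ = ΣA·y / ΣA = 149.8 mm.
Transfer each piece to the horizontal axis through the centroid using Ī + A·d² with d = y − 149.8:
  flange: d = 58.15 mm → contributes +8 167 688 mm⁴
  web: d = -49.85 mm → contributes +16 290 323 mm⁴
Total I = 24 458 010 mm⁴.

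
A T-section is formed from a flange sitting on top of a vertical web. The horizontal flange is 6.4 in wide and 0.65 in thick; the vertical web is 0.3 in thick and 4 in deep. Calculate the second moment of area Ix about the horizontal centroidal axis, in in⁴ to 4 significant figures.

Ix ≈ 6.781 in⁴

Treat the section as a set of non-overlapping primitives; coordinates are from the bounding-box lower-left.
Flange: 6.4 × 0.65, A = 4.16 in², y = 4.325 in, Ī = 0.146467 in⁴.
Web: 0.3 × 4, A = 1.2 in², y = 2 in, Ī = 1.6 in⁴.
Centroid: ȳ = ΣA·y / ΣA = 3.80448 in.
Transfer each piece to the horizontal centroidal axis using Ī + A·d² with d = y − 3.80448:
  flange: d = 0.520522 in → contributes +1.27359 in⁴
  web: d = -1.80448 in → contributes +5.50737 in⁴
Total I = 6.78096 in⁴.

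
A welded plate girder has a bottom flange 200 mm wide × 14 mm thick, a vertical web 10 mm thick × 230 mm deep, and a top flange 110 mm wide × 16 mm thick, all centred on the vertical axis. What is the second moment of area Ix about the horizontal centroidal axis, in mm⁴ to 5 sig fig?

Ix ≈ 7.6243 × 10⁷ mm⁴

Split into non-overlapping primitives; take the origin at the lower-left of the bounding box.
Bottom plate: 200 × 14, A = 2 800 mm², y = 7 mm, Ī = 45733.33 mm⁴.
Web plate: 10 × 230, A = 2 300 mm², y = 129 mm, Ī = 10 139 167 mm⁴.
Top plate: 110 × 16, A = 1 760 mm², y = 252 mm, Ī = 37546.67 mm⁴.
Centroid: ȳ = ΣA·y / ΣA = 110.7609 mm.
Transfer each piece to the horizontal centroidal axis using Ī + A·d² with d = y − 110.7609:
  bottom plate: d = -103.7609 mm → contributes +30 191 461 mm⁴
  web plate: d = 18.23907 mm → contributes +10 904 293 mm⁴
  top plate: d = 141.2391 mm → contributes +35 146 861 mm⁴
Total I = 76 242 615 mm⁴.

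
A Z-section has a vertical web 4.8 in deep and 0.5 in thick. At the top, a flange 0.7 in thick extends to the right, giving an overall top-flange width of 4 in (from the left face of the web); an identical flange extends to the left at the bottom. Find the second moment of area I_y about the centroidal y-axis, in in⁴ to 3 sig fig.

I_y ≈ 24.7 in⁴

Decompose the section into non-overlapping parts with the origin at the bottom-left of its bounding rectangle.
Web: 0.5 × 4.8, A = 2.4 in², x = 3.75 in, Ī = 0.05 in⁴.
Top flange (beyond web): 3.5 × 0.7, A = 2.45 in², x = 5.75 in, Ī = 2.501 in⁴.
Bottom flange (beyond web): 3.5 × 0.7, A = 2.45 in², x = 1.75 in, Ī = 2.501 in⁴.
Centroid: x̄ = ΣA·x / ΣA = 3.75 in.
Transfer each piece to the centroidal y-axis using Ī + A·d² with d = x − 3.75:
  web: d = 0 in → contributes +0.05 in⁴
  top flange (beyond web): d = 2 in → contributes +12.301 in⁴
  bottom flange (beyond web): d = -2 in → contributes +12.301 in⁴
Total I = 24.652 in⁴.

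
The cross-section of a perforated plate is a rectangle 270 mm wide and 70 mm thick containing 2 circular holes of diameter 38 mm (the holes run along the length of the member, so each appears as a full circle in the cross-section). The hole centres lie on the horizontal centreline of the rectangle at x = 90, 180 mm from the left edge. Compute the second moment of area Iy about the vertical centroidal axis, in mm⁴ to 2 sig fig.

Break the section into simple shapes (no overlaps), measuring from the bottom-left corner of the bounding box.
Plate: 270 × 70, A = 18 900 mm², x = 135 mm, Ī = 114 817 500 mm⁴.
Hole 1 (subtracted): ⌀38, A = 1 134 mm², x = 90 mm, Ī = 102 354 mm⁴.
Hole 2 (subtracted): ⌀38, A = 1 134 mm², x = 180 mm, Ī = 102 354 mm⁴.
By symmetry the centroid is at mid-width, x̄ = 135 mm.
Transfer each piece to the vertical centroidal axis using Ī + A·d² with d = x − 135:
  plate: d = 0 mm → contributes +114 817 500 mm⁴
  hole 1: d = -45 mm → contributes −2 398 937 mm⁴
  hole 2: d = 45 mm → contributes −2 398 937 mm⁴
Total I = 110 019 627 mm⁴.

Iy ≈ 1.1 × 10⁸ mm⁴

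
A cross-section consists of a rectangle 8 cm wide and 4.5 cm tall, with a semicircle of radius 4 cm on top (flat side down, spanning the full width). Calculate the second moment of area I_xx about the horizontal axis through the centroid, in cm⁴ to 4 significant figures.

I_xx ≈ 319.5 cm⁴

Break the section into simple shapes (no overlaps), measuring from the bottom-left corner of the bounding box.
Rectangular body: 8 × 4.5, A = 36 cm², y = 2.25 cm, Ī = 60.75 cm⁴.
Semicircular cap: semicircle r = 4, A = 25.1327 cm², y = 6.19765 cm, Ī = 28.0978 cm⁴.
Centroid: ȳ = ΣA·y / ΣA = 3.87295 cm.
Transfer each piece to the horizontal axis through the centroid using Ī + A·d² with d = y − 3.87295:
  rectangular body: d = -1.62295 cm → contributes +155.573 cm⁴
  semicircular cap: d = 2.3247 cm → contributes +163.921 cm⁴
Total I = 319.494 cm⁴.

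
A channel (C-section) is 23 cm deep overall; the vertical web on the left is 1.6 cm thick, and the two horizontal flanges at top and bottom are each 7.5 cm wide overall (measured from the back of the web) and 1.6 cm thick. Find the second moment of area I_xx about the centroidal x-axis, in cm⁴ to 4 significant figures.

Break the section into simple shapes (no overlaps), measuring from the bottom-left corner of the bounding box.
Web: 1.6 × 23, A = 36.8 cm², y = 11.5 cm, Ī = 1622.27 cm⁴.
Top flange (beyond web): 5.9 × 1.6, A = 9.44 cm², y = 22.2 cm, Ī = 2.01387 cm⁴.
Bottom flange (beyond web): 5.9 × 1.6, A = 9.44 cm², y = 0.8 cm, Ī = 2.01387 cm⁴.
By symmetry the centroid is at mid-height, ȳ = 11.5 cm.
Transfer each piece to the centroidal x-axis using Ī + A·d² with d = y − 11.5:
  web: d = 0 cm → contributes +1622.27 cm⁴
  top flange (beyond web): d = 10.7 cm → contributes +1082.8 cm⁴
  bottom flange (beyond web): d = -10.7 cm → contributes +1082.8 cm⁴
Total I = 3787.87 cm⁴.

I_xx ≈ 3788 cm⁴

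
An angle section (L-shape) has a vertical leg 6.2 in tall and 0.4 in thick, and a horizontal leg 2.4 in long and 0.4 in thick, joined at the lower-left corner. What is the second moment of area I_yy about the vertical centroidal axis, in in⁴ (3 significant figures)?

I_yy ≈ 1.17 in⁴

Treat the section as a set of non-overlapping primitives; coordinates are from the bounding-box lower-left.
Vertical leg: 0.4 × 6.2, A = 2.48 in², x = 0.2 in, Ī = 0.033067 in⁴.
Horizontal leg (remainder): 2 × 0.4, A = 0.8 in², x = 1.4 in, Ī = 0.26667 in⁴.
Centroid: x̄ = ΣA·x / ΣA = 0.49268 in.
Transfer each piece to the vertical centroidal axis using Ī + A·d² with d = x − 0.49268:
  vertical leg: d = -0.29268 in → contributes +0.24551 in⁴
  horizontal leg (remainder): d = 0.90732 in → contributes +0.92525 in⁴
Total I = 1.1708 in⁴.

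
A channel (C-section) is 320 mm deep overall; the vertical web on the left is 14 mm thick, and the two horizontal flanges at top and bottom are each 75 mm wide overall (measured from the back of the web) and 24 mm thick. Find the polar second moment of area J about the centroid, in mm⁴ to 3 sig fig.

J ≈ 1.06 × 10⁸ mm⁴

Decompose the section into non-overlapping parts with the origin at the bottom-left of its bounding rectangle.
Web: 14 × 320, A = 4 480 mm², y = 160 mm, Ī = 38 229 333 mm⁴.
Top flange (beyond web): 61 × 24, A = 1 464 mm², y = 308 mm, Ī = 70 272 mm⁴.
Bottom flange (beyond web): 61 × 24, A = 1 464 mm², y = 12 mm, Ī = 70 272 mm⁴.
By symmetry the centroid is at mid-height, ȳ = 160 mm.
Transfer each piece to the centroidal x-axis using Ī + A·d² with d = y − 160:
  web: d = 0 mm → contributes +38 229 333 mm⁴
  top flange (beyond web): d = 148 mm → contributes +32 137 728 mm⁴
  bottom flange (beyond web): d = -148 mm → contributes +32 137 728 mm⁴
Total I = 102 504 789 mm⁴.
For the y-axis: x̄ = 21.822 mm.
Repeating about the centroidal y-axis gives I_y = 3 471 162 mm⁴.
Polar second moment: J = I_x + I_y = 105 975 951 mm⁴.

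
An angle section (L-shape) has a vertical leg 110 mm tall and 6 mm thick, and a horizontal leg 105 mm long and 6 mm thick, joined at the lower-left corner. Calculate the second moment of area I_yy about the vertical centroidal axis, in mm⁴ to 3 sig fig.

I_yy ≈ 1.35 × 10⁶ mm⁴

Split into non-overlapping primitives; take the origin at the lower-left of the bounding box.
Vertical leg: 6 × 110, A = 660 mm², x = 3 mm, Ī = 1 980 mm⁴.
Horizontal leg (remainder): 99 × 6, A = 594 mm², x = 55.5 mm, Ī = 485 150 mm⁴.
Centroid: x̄ = ΣA·x / ΣA = 27.868 mm.
Transfer each piece to the vertical centroidal axis using Ī + A·d² with d = x − 27.868:
  vertical leg: d = -24.868 mm → contributes +410 149 mm⁴
  horizontal leg (remainder): d = 27.632 mm → contributes +938 671 mm⁴
Total I = 1 348 820 mm⁴.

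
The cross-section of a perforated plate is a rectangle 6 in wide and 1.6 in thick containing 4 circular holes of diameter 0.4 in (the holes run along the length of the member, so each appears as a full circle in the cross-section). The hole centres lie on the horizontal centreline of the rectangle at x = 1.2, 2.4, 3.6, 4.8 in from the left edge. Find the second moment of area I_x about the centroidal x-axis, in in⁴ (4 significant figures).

Treat the section as a set of non-overlapping primitives; coordinates are from the bounding-box lower-left.
Plate: 6 × 1.6, A = 9.6 in², y = 0.8 in, Ī = 2.048 in⁴.
Hole 1 (subtracted): ⌀0.4, A = 0.125664 in², y = 0.8 in, Ī = 0.00125664 in⁴.
Hole 2 (subtracted): ⌀0.4, A = 0.125664 in², y = 0.8 in, Ī = 0.00125664 in⁴.
Hole 3 (subtracted): ⌀0.4, A = 0.125664 in², y = 0.8 in, Ī = 0.00125664 in⁴.
Hole 4 (subtracted): ⌀0.4, A = 0.125664 in², y = 0.8 in, Ī = 0.00125664 in⁴.
By symmetry the centroid is at mid-height, ȳ = 0.8 in.
All pieces are centred on the centroidal x-axis, so I = ΣĪ (holes subtracted) = 2.04297 in⁴.

I_x ≈ 2.043 in⁴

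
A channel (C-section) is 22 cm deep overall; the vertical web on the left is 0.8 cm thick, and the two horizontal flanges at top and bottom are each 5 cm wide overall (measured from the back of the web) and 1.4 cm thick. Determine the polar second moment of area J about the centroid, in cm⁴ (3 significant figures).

J ≈ 2020 cm⁴

Split into non-overlapping primitives; take the origin at the lower-left of the bounding box.
Web: 0.8 × 22, A = 17.6 cm², y = 11 cm, Ī = 709.87 cm⁴.
Top flange (beyond web): 4.2 × 1.4, A = 5.88 cm², y = 21.3 cm, Ī = 0.9604 cm⁴.
Bottom flange (beyond web): 4.2 × 1.4, A = 5.88 cm², y = 0.7 cm, Ī = 0.9604 cm⁴.
By symmetry the centroid is at mid-height, ȳ = 11 cm.
Transfer each piece to the centroidal x-axis using Ī + A·d² with d = y − 11:
  web: d = 0 cm → contributes +709.87 cm⁴
  top flange (beyond web): d = 10.3 cm → contributes +624.77 cm⁴
  bottom flange (beyond web): d = -10.3 cm → contributes +624.77 cm⁴
Total I = 1959.4 cm⁴.
For the y-axis: x̄ = 1.4014 cm.
Repeating about the centroidal y-axis gives I_y = 62.286 cm⁴.
Polar second moment: J = I_x + I_y = 2021.7 cm⁴.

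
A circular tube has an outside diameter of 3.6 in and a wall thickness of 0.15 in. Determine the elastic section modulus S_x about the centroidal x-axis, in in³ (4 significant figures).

S_x ≈ 1.346 in³

Split into non-overlapping primitives; take the origin at the lower-left of the bounding box.
Outer circle: ⌀3.6, A = 10.1788 in², y = 1.8 in, Ī = 8.2448 in⁴.
Bore (subtracted): ⌀3.3, A = 8.55299 in², y = 1.8 in, Ī = 5.82138 in⁴.
By symmetry the centroid is at mid-height, ȳ = 1.8 in.
All pieces are centred on the centroidal x-axis, so I = ΣĪ (holes subtracted) = 2.42342 in⁴.
Extreme fibre distance c = 1.8 in; S = I/c = 1.34634 in³.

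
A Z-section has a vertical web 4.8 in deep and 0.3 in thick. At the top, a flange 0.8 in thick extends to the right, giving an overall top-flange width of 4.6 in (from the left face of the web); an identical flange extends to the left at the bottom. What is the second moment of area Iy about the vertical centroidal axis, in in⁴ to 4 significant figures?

Treat the section as a set of non-overlapping primitives; coordinates are from the bounding-box lower-left.
Web: 0.3 × 4.8, A = 1.44 in², x = 4.45 in, Ī = 0.0108 in⁴.
Top flange (beyond web): 4.3 × 0.8, A = 3.44 in², x = 6.75 in, Ī = 5.30047 in⁴.
Bottom flange (beyond web): 4.3 × 0.8, A = 3.44 in², x = 2.15 in, Ī = 5.30047 in⁴.
Centroid: x̄ = ΣA·x / ΣA = 4.45 in.
Transfer each piece to the vertical centroidal axis using Ī + A·d² with d = x − 4.45:
  web: d = 0 in → contributes +0.0108 in⁴
  top flange (beyond web): d = 2.3 in → contributes +23.4981 in⁴
  bottom flange (beyond web): d = -2.3 in → contributes +23.4981 in⁴
Total I = 47.0069 in⁴.

Iy ≈ 47.01 in⁴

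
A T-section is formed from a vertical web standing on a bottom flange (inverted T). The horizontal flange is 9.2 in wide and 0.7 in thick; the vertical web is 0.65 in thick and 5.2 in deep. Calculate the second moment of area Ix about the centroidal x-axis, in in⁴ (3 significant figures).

Ix ≈ 27.2 in⁴

Treat the section as a set of non-overlapping primitives; coordinates are from the bounding-box lower-left.
Flange: 9.2 × 0.7, A = 6.44 in², y = 0.35 in, Ī = 0.26297 in⁴.
Web: 0.65 × 5.2, A = 3.38 in², y = 3.3 in, Ī = 7.6163 in⁴.
Centroid: ȳ = ΣA·y / ΣA = 1.3654 in.
Transfer each piece to the centroidal x-axis using Ī + A·d² with d = y − 1.3654:
  flange: d = -1.0154 in → contributes +6.9025 in⁴
  web: d = 1.9346 in → contributes +20.267 in⁴
Total I = 27.169 in⁴.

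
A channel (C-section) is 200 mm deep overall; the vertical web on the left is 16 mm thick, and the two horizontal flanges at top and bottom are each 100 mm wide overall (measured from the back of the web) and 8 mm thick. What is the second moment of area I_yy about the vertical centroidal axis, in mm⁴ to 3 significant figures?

I_yy ≈ 3.22 × 10⁶ mm⁴

Split into non-overlapping primitives; take the origin at the lower-left of the bounding box.
Web: 16 × 200, A = 3 200 mm², x = 8 mm, Ī = 68 267 mm⁴.
Top flange (beyond web): 84 × 8, A = 672 mm², x = 58 mm, Ī = 395 136 mm⁴.
Bottom flange (beyond web): 84 × 8, A = 672 mm², x = 58 mm, Ī = 395 136 mm⁴.
Centroid: x̄ = ΣA·x / ΣA = 22.789 mm.
Transfer each piece to the vertical centroidal axis using Ī + A·d² with d = x − 22.789:
  web: d = -14.789 mm → contributes +768 128 mm⁴
  top flange (beyond web): d = 35.211 mm → contributes +1 228 304 mm⁴
  bottom flange (beyond web): d = 35.211 mm → contributes +1 228 304 mm⁴
Total I = 3 224 736 mm⁴.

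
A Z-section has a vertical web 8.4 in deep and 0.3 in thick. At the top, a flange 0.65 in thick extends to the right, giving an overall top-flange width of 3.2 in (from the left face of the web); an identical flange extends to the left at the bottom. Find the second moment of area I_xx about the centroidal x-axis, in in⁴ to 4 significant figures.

I_xx ≈ 71.56 in⁴

Split into non-overlapping primitives; take the origin at the lower-left of the bounding box.
Web: 0.3 × 8.4, A = 2.52 in², y = 4.2 in, Ī = 14.8176 in⁴.
Top flange (beyond web): 2.9 × 0.65, A = 1.885 in², y = 8.075 in, Ī = 0.0663677 in⁴.
Bottom flange (beyond web): 2.9 × 0.65, A = 1.885 in², y = 0.325 in, Ī = 0.0663677 in⁴.
Centroid: ȳ = ΣA·y / ΣA = 4.2 in.
Transfer each piece to the centroidal x-axis using Ī + A·d² with d = y − 4.2:
  web: d = 0 in → contributes +14.8176 in⁴
  top flange (beyond web): d = 3.875 in → contributes +28.3708 in⁴
  bottom flange (beyond web): d = -3.875 in → contributes +28.3708 in⁴
Total I = 71.5592 in⁴.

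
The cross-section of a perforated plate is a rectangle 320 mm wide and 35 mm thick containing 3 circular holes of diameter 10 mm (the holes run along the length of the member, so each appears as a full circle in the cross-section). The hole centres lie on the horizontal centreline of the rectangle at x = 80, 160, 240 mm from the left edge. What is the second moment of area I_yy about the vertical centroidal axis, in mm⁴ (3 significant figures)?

Treat the section as a set of non-overlapping primitives; coordinates are from the bounding-box lower-left.
Plate: 320 × 35, A = 11 200 mm², x = 160 mm, Ī = 95 573 333 mm⁴.
Hole 1 (subtracted): ⌀10, A = 78.54 mm², x = 80 mm, Ī = 490.87 mm⁴.
Hole 2 (subtracted): ⌀10, A = 78.54 mm², x = 160 mm, Ī = 490.87 mm⁴.
Hole 3 (subtracted): ⌀10, A = 78.54 mm², x = 240 mm, Ī = 490.87 mm⁴.
By symmetry the centroid is at mid-width, x̄ = 160 mm.
Transfer each piece to the vertical centroidal axis using Ī + A·d² with d = x − 160:
  plate: d = 0 mm → contributes +95 573 333 mm⁴
  hole 1: d = -80 mm → contributes −503 146 mm⁴
  hole 2: d = 0 mm → contributes −490.87 mm⁴
  hole 3: d = 80 mm → contributes −503 146 mm⁴
Total I = 94 566 551 mm⁴.

I_yy ≈ 9.46 × 10⁷ mm⁴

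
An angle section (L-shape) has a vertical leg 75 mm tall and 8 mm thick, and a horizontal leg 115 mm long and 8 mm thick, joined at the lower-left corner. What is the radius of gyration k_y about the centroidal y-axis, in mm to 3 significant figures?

k_y ≈ 36.9 mm

Split into non-overlapping primitives; take the origin at the lower-left of the bounding box.
Vertical leg: 8 × 75, A = 600 mm², x = 4 mm, Ī = 3 200 mm⁴.
Horizontal leg (remainder): 107 × 8, A = 856 mm², x = 61.5 mm, Ī = 816 695 mm⁴.
Centroid: x̄ = ΣA·x / ΣA = 37.805 mm.
Transfer each piece to the centroidal y-axis using Ī + A·d² with d = x − 37.805:
  vertical leg: d = -33.805 mm → contributes +688 865 mm⁴
  horizontal leg (remainder): d = 23.695 mm → contributes +1 297 301 mm⁴
Total I = 1 986 166 mm⁴.
Radius of gyration: k = √(I/A) = √(1 986 166 / 1 456) = 36.934 mm.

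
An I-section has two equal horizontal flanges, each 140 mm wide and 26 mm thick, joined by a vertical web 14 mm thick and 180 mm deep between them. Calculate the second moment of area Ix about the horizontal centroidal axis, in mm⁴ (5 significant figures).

Treat the section as a set of non-overlapping primitives; coordinates are from the bounding-box lower-left.
Bottom flange: 140 × 26, A = 3 640 mm², y = 13 mm, Ī = 205053.3 mm⁴.
Web: 14 × 180, A = 2 520 mm², y = 116 mm, Ī = 6 804 000 mm⁴.
Top flange: 140 × 26, A = 3 640 mm², y = 219 mm, Ī = 205053.3 mm⁴.
By symmetry the centroid is at mid-height, ȳ = 116 mm.
Transfer each piece to the horizontal centroidal axis using Ī + A·d² with d = y − 116:
  bottom flange: d = -103 mm → contributes +38 821 813 mm⁴
  web: d = 0 mm → contributes +6 804 000 mm⁴
  top flange: d = 103 mm → contributes +38 821 813 mm⁴
Total I = 84 447 627 mm⁴.

Ix ≈ 8.4448 × 10⁷ mm⁴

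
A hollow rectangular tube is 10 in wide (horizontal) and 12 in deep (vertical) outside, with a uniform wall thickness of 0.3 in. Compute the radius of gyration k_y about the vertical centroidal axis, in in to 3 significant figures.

Break the section into simple shapes (no overlaps), measuring from the bottom-left corner of the bounding box.
Outer rectangle: 10 × 12, A = 120 in², x = 5 in, Ī = 1 000 in⁴.
Inner void (subtracted): 9.4 × 11.4, A = 107.16 in², x = 5 in, Ī = 789.05 in⁴.
By symmetry the centroid is at mid-width, x̄ = 5 in.
All pieces are centred on the vertical centroidal axis, so I = ΣĪ (holes subtracted) = 210.95 in⁴.
Radius of gyration: k = √(I/A) = √(210.95 / 12.84) = 4.0532 in.

k_y ≈ 4.05 in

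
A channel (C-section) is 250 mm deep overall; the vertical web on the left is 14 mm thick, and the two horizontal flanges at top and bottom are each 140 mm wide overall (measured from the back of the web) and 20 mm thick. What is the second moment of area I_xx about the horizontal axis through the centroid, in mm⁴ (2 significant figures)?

Break the section into simple shapes (no overlaps), measuring from the bottom-left corner of the bounding box.
Web: 14 × 250, A = 3 500 mm², y = 125 mm, Ī = 18 229 167 mm⁴.
Top flange (beyond web): 126 × 20, A = 2 520 mm², y = 240 mm, Ī = 84 000 mm⁴.
Bottom flange (beyond web): 126 × 20, A = 2 520 mm², y = 10 mm, Ī = 84 000 mm⁴.
By symmetry the centroid is at mid-height, ȳ = 125 mm.
Transfer each piece to the horizontal axis through the centroid using Ī + A·d² with d = y − 125:
  web: d = 0 mm → contributes +18 229 167 mm⁴
  top flange (beyond web): d = 115 mm → contributes +33 411 000 mm⁴
  bottom flange (beyond web): d = -115 mm → contributes +33 411 000 mm⁴
Total I = 85 051 167 mm⁴.

I_xx ≈ 8.5 × 10⁷ mm⁴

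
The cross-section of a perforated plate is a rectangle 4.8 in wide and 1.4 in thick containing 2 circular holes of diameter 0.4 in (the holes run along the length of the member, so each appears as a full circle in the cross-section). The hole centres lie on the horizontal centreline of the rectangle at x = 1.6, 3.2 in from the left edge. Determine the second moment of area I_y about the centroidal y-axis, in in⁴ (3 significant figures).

Split into non-overlapping primitives; take the origin at the lower-left of the bounding box.
Plate: 4.8 × 1.4, A = 6.72 in², x = 2.4 in, Ī = 12.902 in⁴.
Hole 1 (subtracted): ⌀0.4, A = 0.12566 in², x = 1.6 in, Ī = 0.0012566 in⁴.
Hole 2 (subtracted): ⌀0.4, A = 0.12566 in², x = 3.2 in, Ī = 0.0012566 in⁴.
By symmetry the centroid is at mid-width, x̄ = 2.4 in.
Transfer each piece to the centroidal y-axis using Ī + A·d² with d = x − 2.4:
  plate: d = 0 in → contributes +12.902 in⁴
  hole 1: d = -0.8 in → contributes −0.081681 in⁴
  hole 2: d = 0.8 in → contributes −0.081681 in⁴
Total I = 12.739 in⁴.

I_y ≈ 12.7 in⁴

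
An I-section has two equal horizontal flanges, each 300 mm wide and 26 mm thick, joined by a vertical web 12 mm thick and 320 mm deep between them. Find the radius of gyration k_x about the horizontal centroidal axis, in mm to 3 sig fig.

k_x ≈ 160 mm

Treat the section as a set of non-overlapping primitives; coordinates are from the bounding-box lower-left.
Bottom flange: 300 × 26, A = 7 800 mm², y = 13 mm, Ī = 439 400 mm⁴.
Web: 12 × 320, A = 3 840 mm², y = 186 mm, Ī = 32 768 000 mm⁴.
Top flange: 300 × 26, A = 7 800 mm², y = 359 mm, Ī = 439 400 mm⁴.
By symmetry the centroid is at mid-height, ȳ = 186 mm.
Transfer each piece to the horizontal centroidal axis using Ī + A·d² with d = y − 186:
  bottom flange: d = -173 mm → contributes +233 885 600 mm⁴
  web: d = 0 mm → contributes +32 768 000 mm⁴
  top flange: d = 173 mm → contributes +233 885 600 mm⁴
Total I = 500 539 200 mm⁴.
Radius of gyration: k = √(I/A) = √(500 539 200 / 19 440) = 160.46 mm.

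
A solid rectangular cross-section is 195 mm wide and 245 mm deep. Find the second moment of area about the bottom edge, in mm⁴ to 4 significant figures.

The section: 195 × 245, A = 47 775 mm², y = 122.5 mm, Ī = 238 974 531 mm⁴.
Transfer it to the bottom edge using Ī + A·d² with d = y − 0:
  the section: d = 122.5 mm → contributes +955 898 125 mm⁴
Total I = 955 898 125 mm⁴.

I_base ≈ 9.559 × 10⁸ mm⁴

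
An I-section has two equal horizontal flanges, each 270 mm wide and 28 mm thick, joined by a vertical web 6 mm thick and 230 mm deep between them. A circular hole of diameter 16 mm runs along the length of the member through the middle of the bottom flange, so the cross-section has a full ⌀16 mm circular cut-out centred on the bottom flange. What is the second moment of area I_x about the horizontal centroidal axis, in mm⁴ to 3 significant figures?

Treat the section as a set of non-overlapping primitives; coordinates are from the bounding-box lower-left.
Bottom flange: 270 × 28, A = 7 560 mm², y = 14 mm, Ī = 493 920 mm⁴.
Web: 6 × 230, A = 1 380 mm², y = 143 mm, Ī = 6 083 500 mm⁴.
Top flange: 270 × 28, A = 7 560 mm², y = 272 mm, Ī = 493 920 mm⁴.
Hole (subtracted): ⌀16, A = 201.06 mm², y = 14 mm, Ī = 3 217 mm⁴.
Centroid: ȳ = ΣA·y / ΣA = 144.59 mm.
Transfer each piece to the horizontal centroidal axis using Ī + A·d² with d = y − 144.59:
  bottom flange: d = -130.59 mm → contributes +129 422 882 mm⁴
  web: d = -1.5913 mm → contributes +6 086 995 mm⁴
  top flange: d = 127.41 mm → contributes +123 215 167 mm⁴
  hole: d = -130.59 mm → contributes −3 432 146 mm⁴
Total I = 255 292 897 mm⁴.

I_x ≈ 2.55 × 10⁸ mm⁴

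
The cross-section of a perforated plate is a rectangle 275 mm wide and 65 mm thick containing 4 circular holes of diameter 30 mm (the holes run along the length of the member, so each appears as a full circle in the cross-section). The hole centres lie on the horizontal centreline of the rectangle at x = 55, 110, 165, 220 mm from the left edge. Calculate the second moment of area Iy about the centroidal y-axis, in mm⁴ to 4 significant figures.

Iy ≈ 1.018 × 10⁸ mm⁴

Decompose the section into non-overlapping parts with the origin at the bottom-left of its bounding rectangle.
Plate: 275 × 65, A = 17 875 mm², x = 137.5 mm, Ī = 112 649 740 mm⁴.
Hole 1 (subtracted): ⌀30, A = 706.858 mm², x = 55 mm, Ī = 39760.8 mm⁴.
Hole 2 (subtracted): ⌀30, A = 706.858 mm², x = 110 mm, Ī = 39760.8 mm⁴.
Hole 3 (subtracted): ⌀30, A = 706.858 mm², x = 165 mm, Ī = 39760.8 mm⁴.
Hole 4 (subtracted): ⌀30, A = 706.858 mm², x = 220 mm, Ī = 39760.8 mm⁴.
By symmetry the centroid is at mid-width, x̄ = 137.5 mm.
Transfer each piece to the centroidal y-axis using Ī + A·d² with d = x − 137.5:
  plate: d = 0 mm → contributes +112 649 740 mm⁴
  hole 1: d = -82.5 mm → contributes −4 850 815 mm⁴
  hole 2: d = -27.5 mm → contributes −574 322 mm⁴
  hole 3: d = 27.5 mm → contributes −574 322 mm⁴
  hole 4: d = 82.5 mm → contributes −4 850 815 mm⁴
Total I = 101 799 464 mm⁴.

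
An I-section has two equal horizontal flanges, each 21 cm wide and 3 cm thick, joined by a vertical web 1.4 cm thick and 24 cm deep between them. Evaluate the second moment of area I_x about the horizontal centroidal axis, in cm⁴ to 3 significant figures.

I_x ≈ 2.47 × 10⁴ cm⁴

Decompose the section into non-overlapping parts with the origin at the bottom-left of its bounding rectangle.
Bottom flange: 21 × 3, A = 63 cm², y = 1.5 cm, Ī = 47.25 cm⁴.
Web: 1.4 × 24, A = 33.6 cm², y = 15 cm, Ī = 1612.8 cm⁴.
Top flange: 21 × 3, A = 63 cm², y = 28.5 cm, Ī = 47.25 cm⁴.
By symmetry the centroid is at mid-height, ȳ = 15 cm.
Transfer each piece to the horizontal centroidal axis using Ī + A·d² with d = y − 15:
  bottom flange: d = -13.5 cm → contributes +11 529 cm⁴
  web: d = 0 cm → contributes +1612.8 cm⁴
  top flange: d = 13.5 cm → contributes +11 529 cm⁴
Total I = 24 671 cm⁴.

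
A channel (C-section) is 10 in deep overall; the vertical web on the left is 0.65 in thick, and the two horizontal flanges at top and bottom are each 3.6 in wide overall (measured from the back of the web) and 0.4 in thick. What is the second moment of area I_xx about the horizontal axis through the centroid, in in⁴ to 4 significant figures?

Decompose the section into non-overlapping parts with the origin at the bottom-left of its bounding rectangle.
Web: 0.65 × 10, A = 6.5 in², y = 5 in, Ī = 54.1667 in⁴.
Top flange (beyond web): 2.95 × 0.4, A = 1.18 in², y = 9.8 in, Ī = 0.0157333 in⁴.
Bottom flange (beyond web): 2.95 × 0.4, A = 1.18 in², y = 0.2 in, Ī = 0.0157333 in⁴.
By symmetry the centroid is at mid-height, ȳ = 5 in.
Transfer each piece to the horizontal axis through the centroid using Ī + A·d² with d = y − 5:
  web: d = 0 in → contributes +54.1667 in⁴
  top flange (beyond web): d = 4.8 in → contributes +27.2029 in⁴
  bottom flange (beyond web): d = -4.8 in → contributes +27.2029 in⁴
Total I = 108.573 in⁴.

I_xx ≈ 108.6 in⁴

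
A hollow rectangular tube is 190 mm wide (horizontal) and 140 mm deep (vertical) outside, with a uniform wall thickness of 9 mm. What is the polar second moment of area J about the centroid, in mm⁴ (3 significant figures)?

J ≈ 4.57 × 10⁷ mm⁴

Split into non-overlapping primitives; take the origin at the lower-left of the bounding box.
Outer rectangle: 190 × 140, A = 26 600 mm², y = 70 mm, Ī = 43 446 667 mm⁴.
Inner void (subtracted): 172 × 122, A = 20 984 mm², y = 70 mm, Ī = 26 027 155 mm⁴.
By symmetry the centroid is at mid-height, ȳ = 70 mm.
All pieces are centred on the centroidal x-axis, so I = ΣĪ (holes subtracted) = 17 419 512 mm⁴.
Repeating about the centroidal y-axis gives I_y = 28 289 112 mm⁴.
Polar second moment: J = I_x + I_y = 45 708 624 mm⁴.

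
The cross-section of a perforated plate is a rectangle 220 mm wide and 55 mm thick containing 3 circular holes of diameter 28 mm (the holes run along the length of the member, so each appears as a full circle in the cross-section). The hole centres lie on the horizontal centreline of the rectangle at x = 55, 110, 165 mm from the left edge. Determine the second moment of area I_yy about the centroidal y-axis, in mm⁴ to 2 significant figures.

I_yy ≈ 4.5 × 10⁷ mm⁴

Break the section into simple shapes (no overlaps), measuring from the bottom-left corner of the bounding box.
Plate: 220 × 55, A = 12 100 mm², x = 110 mm, Ī = 48 803 333 mm⁴.
Hole 1 (subtracted): ⌀28, A = 615.8 mm², x = 55 mm, Ī = 30 172 mm⁴.
Hole 2 (subtracted): ⌀28, A = 615.8 mm², x = 110 mm, Ī = 30 172 mm⁴.
Hole 3 (subtracted): ⌀28, A = 615.8 mm², x = 165 mm, Ī = 30 172 mm⁴.
By symmetry the centroid is at mid-width, x̄ = 110 mm.
Transfer each piece to the centroidal y-axis using Ī + A·d² with d = x − 110:
  plate: d = 0 mm → contributes +48 803 333 mm⁴
  hole 1: d = -55 mm → contributes −1 892 822 mm⁴
  hole 2: d = 0 mm → contributes −30 172 mm⁴
  hole 3: d = 55 mm → contributes −1 892 822 mm⁴
Total I = 44 987 517 mm⁴.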